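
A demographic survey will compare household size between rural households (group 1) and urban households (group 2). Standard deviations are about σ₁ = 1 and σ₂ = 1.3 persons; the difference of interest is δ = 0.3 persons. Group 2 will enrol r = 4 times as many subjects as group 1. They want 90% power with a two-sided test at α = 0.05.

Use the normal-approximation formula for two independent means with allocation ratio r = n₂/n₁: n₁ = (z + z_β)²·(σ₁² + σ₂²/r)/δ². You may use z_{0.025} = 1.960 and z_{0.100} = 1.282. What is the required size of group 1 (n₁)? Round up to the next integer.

n₁ = 167

n₁ = (z_{α/2} + z_β)² · (σ₁² + σ₂²/r) / δ²
   = (1.960 + 1.282)² · (1² + 1.3²/4) / 0.3²
   = 10.5106 · (1 + 0.4225) / 0.09
   = 10.5106 · 1.4225 / 0.09
   = 166.13
Round up → n₁ = 167; n₂ = r·n₁ = 4 × 167 = 668.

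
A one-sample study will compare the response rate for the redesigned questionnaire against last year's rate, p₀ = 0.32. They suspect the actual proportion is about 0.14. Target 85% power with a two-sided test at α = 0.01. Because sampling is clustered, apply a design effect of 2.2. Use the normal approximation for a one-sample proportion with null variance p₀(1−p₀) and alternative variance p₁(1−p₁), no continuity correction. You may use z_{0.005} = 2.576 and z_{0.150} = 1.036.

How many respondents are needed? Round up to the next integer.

n = [z_{α/2}·√(p₀q₀) + z_β·√(p₁q₁)]² / (p₁ − p₀)²
  = [2.576·√(0.32·0.68) + 1.036·√(0.14·0.86)]² / (-0.18)²
  = [2.576·0.4665 + 1.036·0.3470]² / 0.0324
  = [1.5611]² / 0.0324
  = 75.22
Design effect: 2.2 × 75.22 = 165.48.
Round up → n = 166.

n = 166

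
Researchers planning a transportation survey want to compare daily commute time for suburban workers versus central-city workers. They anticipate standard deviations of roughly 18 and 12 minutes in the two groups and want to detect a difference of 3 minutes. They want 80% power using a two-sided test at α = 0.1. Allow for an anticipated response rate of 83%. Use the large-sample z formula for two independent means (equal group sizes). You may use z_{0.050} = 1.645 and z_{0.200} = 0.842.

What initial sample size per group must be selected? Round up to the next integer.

n = (z_{α/2} + z_β)² · (σ₁² + σ₂²) / δ²
  = (1.645 + 0.842)² · (18² + 12² = 468) / 3²
  = 6.1852 · 468 / 9
  = 321.63
Adjust for 83% response: 321.63 / 0.83 = 387.50.
Round up → n = 388 per group.

n = 388 per group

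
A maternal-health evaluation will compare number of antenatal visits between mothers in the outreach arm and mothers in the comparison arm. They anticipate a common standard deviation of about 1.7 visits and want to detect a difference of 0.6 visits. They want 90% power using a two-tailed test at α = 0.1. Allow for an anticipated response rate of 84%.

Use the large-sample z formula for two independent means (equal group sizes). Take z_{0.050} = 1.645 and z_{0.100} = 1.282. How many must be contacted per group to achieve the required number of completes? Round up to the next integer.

n = (z_{α/2} + z_β)² · (σ₁² + σ₂²) / δ²
  = (1.645 + 1.282)² · (2·1.7² = 5.78) / 0.6²
  = 8.5673 · 5.78 / 0.36
  = 137.55
Adjust for 84% response: 137.55 / 0.84 = 163.75.
Round up → n = 164 per group.

n = 164 per group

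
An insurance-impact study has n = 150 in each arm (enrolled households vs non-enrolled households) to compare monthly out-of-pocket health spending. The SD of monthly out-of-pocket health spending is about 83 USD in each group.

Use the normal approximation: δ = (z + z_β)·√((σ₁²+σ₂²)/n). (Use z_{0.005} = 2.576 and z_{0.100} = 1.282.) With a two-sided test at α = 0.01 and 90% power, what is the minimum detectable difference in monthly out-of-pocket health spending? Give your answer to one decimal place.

Minimum detectable difference ≈ 37.0 USD

δ = (z_{α/2} + z_β) · √((σ₁²+σ₂²)/n)
  = (2.576 + 1.282) · √(13778/150)
  = 3.858 · √91.8533
  = 3.858 · 9.5840
  = 36.9751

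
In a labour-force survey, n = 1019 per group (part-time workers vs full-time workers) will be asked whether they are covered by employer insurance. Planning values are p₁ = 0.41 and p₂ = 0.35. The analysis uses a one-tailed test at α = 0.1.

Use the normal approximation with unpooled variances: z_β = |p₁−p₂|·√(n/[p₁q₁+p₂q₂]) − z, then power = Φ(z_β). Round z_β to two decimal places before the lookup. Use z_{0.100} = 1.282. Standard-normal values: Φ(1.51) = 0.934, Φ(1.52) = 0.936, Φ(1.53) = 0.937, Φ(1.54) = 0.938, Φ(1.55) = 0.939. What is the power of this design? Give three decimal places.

z_β = |p₁−p₂|·√(n/[p₁q₁+p₂q₂]) − z_α
    = 0.06 · √(1019/0.4694) − 1.282
    = 0.06 · 46.5925 − 1.282
    = 2.7955 − 1.282 = 1.5135 → 1.51
Power = Φ(1.51) = 0.934.

Power ≈ 0.934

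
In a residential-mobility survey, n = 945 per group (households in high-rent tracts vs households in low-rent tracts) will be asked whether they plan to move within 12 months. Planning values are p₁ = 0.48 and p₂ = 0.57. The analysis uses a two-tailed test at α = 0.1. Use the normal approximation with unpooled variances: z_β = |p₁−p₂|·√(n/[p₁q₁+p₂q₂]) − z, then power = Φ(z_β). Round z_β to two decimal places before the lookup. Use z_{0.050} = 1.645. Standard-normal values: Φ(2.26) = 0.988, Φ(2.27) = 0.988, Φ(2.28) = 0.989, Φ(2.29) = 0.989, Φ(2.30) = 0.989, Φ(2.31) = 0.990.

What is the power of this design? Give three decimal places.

Power ≈ 0.989

z_β = |p₁−p₂|·√(n/[p₁q₁+p₂q₂]) − z_{α/2}
    = 0.09 · √(945/0.4947) − 1.645
    = 0.09 · 43.7064 − 1.645
    = 3.9336 − 1.645 = 2.2886 → 2.29
Power = Φ(2.29) = 0.989.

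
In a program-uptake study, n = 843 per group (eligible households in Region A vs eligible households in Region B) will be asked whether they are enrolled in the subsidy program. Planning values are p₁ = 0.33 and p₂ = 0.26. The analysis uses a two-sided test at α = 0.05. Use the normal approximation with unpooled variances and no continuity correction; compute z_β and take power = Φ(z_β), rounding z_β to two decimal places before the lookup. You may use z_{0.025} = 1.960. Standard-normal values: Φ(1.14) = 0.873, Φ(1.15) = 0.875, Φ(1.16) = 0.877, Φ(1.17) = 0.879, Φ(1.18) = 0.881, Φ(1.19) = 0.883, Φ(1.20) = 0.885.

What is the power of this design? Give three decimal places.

Power ≈ 0.885

z_β = |p₁−p₂|·√(n/[p₁q₁+p₂q₂]) − z_{α/2}
    = 0.07 · √(843/0.4135) − 1.960
    = 0.07 · 45.1519 − 1.960
    = 3.1606 − 1.960 = 1.2006 → 1.20
Power = Φ(1.20) = 0.885.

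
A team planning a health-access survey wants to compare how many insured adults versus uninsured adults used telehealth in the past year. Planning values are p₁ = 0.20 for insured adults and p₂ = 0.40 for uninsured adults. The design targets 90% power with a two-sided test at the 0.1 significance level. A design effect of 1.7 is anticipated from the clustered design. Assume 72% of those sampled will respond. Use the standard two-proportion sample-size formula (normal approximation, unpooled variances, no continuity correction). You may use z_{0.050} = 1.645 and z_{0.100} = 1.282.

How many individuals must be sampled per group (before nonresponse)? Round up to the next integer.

n = 203 per group

n = (z_{α/2} + z_β)² · [p₁(1−p₁) + p₂(1−p₂)] / (p₁ − p₂)²
  = (1.645 + 1.282)² · (0.20·0.80 + 0.40·0.60) / (-0.20)²
  = (2.927)² · (0.1600 + 0.2400) / 0.0400
  = 8.5673 · 0.4000 / 0.0400
  = 85.67
Design effect: 1.7 × 85.67 = 145.64.
Adjust for 72% response: 145.64 / 0.72 = 202.28.
Round up → n = 203 per group.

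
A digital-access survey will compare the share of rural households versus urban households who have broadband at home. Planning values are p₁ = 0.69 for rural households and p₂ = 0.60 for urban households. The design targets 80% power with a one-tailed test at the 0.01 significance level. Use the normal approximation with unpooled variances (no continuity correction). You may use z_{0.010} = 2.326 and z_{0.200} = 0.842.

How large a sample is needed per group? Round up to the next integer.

n = 563 per group

n = (z_α + z_β)² · [p₁(1−p₁) + p₂(1−p₂)] / (p₁ − p₂)²
  = (2.326 + 0.842)² · (0.69·0.31 + 0.60·0.40) / (0.09)²
  = (3.168)² · (0.2139 + 0.2400) / 0.0081
  = 10.0362 · 0.4539 / 0.0081
  = 562.40
Round up → n = 563 per group.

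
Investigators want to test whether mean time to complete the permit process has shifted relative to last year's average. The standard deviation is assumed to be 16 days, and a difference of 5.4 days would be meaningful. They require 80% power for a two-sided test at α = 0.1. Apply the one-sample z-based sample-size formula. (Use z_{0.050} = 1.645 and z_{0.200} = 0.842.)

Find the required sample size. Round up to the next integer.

n = (z_{α/2} + z_β)² · σ² / δ²
  = (1.645 + 0.842)² · 16² / 5.4²
  = 6.1852 · 256 / 29.16
  = 54.30
Round up → n = 55.

n = 55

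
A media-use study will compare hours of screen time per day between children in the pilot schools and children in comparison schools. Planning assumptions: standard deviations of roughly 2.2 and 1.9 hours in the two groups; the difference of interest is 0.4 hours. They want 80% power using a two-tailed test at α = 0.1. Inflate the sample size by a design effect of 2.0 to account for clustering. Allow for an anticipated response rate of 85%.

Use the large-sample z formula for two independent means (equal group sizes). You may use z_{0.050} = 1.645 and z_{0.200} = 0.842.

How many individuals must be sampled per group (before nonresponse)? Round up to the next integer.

n = 769 per group

n = (z_{α/2} + z_β)² · (σ₁² + σ₂²) / δ²
  = (1.645 + 0.842)² · (2.2² + 1.9² = 8.45) / 0.4²
  = 6.1852 · 8.45 / 0.16
  = 326.65
Design effect: 2.0 × 326.65 = 653.31.
Adjust for 85% response: 653.31 / 0.85 = 768.60.
Round up → n = 769 per group.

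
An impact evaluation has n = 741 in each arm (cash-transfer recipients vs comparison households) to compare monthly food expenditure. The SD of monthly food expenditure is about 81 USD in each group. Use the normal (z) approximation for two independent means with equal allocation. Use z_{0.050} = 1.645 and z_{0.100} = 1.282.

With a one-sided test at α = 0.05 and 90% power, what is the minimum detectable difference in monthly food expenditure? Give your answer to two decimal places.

Minimum detectable difference ≈ 12.32 USD

δ = (z_α + z_β) · √((σ₁²+σ₂²)/n)
  = (1.645 + 1.282) · √(13122/741)
  = 2.927 · √17.7085
  = 2.927 · 4.2081
  = 12.3172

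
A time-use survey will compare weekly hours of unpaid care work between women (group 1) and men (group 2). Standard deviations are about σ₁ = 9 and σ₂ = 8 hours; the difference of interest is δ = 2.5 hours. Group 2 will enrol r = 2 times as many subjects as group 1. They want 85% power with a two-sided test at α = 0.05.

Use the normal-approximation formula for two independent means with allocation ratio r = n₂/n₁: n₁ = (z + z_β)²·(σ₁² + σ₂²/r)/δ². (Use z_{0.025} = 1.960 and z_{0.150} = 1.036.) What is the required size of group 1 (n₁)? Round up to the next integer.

n₁ = 163

n₁ = (z_{α/2} + z_β)² · (σ₁² + σ₂²/r) / δ²
   = (1.960 + 1.036)² · (9² + 8²/2) / 2.5²
   = 8.9760 · (81 + 32) / 6.25
   = 8.9760 · 113 / 6.25
   = 162.29
Round up → n₁ = 163; n₂ = r·n₁ = 2 × 163 = 326.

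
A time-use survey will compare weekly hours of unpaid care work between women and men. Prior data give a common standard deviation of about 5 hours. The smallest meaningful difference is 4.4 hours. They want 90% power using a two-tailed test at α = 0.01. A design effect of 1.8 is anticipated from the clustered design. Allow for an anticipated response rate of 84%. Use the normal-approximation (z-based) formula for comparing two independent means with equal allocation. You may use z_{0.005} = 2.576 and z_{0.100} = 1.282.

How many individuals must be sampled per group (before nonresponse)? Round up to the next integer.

n = (z_{α/2} + z_β)² · (σ₁² + σ₂²) / δ²
  = (2.576 + 1.282)² · (2·5² = 50) / 4.4²
  = 14.8842 · 50 / 19.36
  = 38.44
Design effect: 1.8 × 38.44 = 69.19.
Adjust for 84% response: 69.19 / 0.84 = 82.37.
Round up → n = 83 per group.

n = 83 per group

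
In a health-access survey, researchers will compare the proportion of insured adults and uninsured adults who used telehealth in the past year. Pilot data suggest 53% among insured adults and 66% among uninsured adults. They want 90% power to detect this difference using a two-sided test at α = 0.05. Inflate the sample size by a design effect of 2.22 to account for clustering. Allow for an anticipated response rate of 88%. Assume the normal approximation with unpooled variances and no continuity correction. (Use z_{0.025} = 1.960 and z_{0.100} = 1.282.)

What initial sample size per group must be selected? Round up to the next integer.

n = (z_{α/2} + z_β)² · [p₁(1−p₁) + p₂(1−p₂)] / (p₁ − p₂)²
  = (1.960 + 1.282)² · (0.53·0.47 + 0.66·0.34) / (-0.13)²
  = (3.242)² · (0.2491 + 0.2244) / 0.0169
  = 10.5106 · 0.4735 / 0.0169
  = 294.48
Design effect: 2.22 × 294.48 = 653.75.
Adjust for 88% response: 653.75 / 0.88 = 742.90.
Round up → n = 743 per group.

n = 743 per group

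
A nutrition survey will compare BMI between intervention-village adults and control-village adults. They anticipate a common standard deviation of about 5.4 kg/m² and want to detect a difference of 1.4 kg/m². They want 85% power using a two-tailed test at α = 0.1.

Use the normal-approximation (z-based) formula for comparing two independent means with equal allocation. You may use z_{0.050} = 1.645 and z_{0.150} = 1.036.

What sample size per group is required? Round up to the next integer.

n = (z_{α/2} + z_β)² · (σ₁² + σ₂²) / δ²
  = (1.645 + 1.036)² · (2·5.4² = 58.32) / 1.4²
  = 7.1878 · 58.32 / 1.96
  = 213.87
Round up → n = 214 per group.

n = 214 per group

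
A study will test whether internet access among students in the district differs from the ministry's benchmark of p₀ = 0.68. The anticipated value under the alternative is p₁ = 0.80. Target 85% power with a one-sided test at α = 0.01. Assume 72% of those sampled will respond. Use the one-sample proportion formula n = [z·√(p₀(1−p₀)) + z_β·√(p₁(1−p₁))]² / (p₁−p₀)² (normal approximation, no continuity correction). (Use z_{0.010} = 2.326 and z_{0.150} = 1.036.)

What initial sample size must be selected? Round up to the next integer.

n = [z_α·√(p₀q₀) + z_β·√(p₁q₁)]² / (p₁ − p₀)²
  = [2.326·√(0.68·0.32) + 1.036·√(0.80·0.20)]² / (0.12)²
  = [2.326·0.4665 + 1.036·0.4000]² / 0.0144
  = [1.4994]² / 0.0144
  = 156.13
Adjust for 72% response: 156.13 / 0.72 = 216.85.
Round up → n = 217.

n = 217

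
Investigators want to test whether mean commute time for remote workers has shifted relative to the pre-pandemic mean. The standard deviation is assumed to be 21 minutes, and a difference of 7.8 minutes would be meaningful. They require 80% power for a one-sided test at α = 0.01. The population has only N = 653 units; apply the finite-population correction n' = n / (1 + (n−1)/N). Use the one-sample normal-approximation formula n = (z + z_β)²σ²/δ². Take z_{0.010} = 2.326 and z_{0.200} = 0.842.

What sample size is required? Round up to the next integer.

n = (z_α + z_β)² · σ² / δ²
  = (2.326 + 0.842)² · 21² / 7.8²
  = 10.0362 · 441 / 60.84
  = 72.75
Finite-population correction (N = 653): 72.75 / (1 + (72.75 − 1)/653) = 65.55.
Round up → n = 66.

n = 66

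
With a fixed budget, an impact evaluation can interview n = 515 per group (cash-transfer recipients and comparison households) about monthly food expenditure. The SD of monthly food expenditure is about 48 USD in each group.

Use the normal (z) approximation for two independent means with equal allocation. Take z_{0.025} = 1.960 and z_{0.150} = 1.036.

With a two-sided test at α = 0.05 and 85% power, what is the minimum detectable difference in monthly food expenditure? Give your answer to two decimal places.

Minimum detectable difference ≈ 8.96 USD

δ = (z_{α/2} + z_β) · √((σ₁²+σ₂²)/n)
  = (1.960 + 1.036) · √(4608/515)
  = 2.996 · √8.9476
  = 2.996 · 2.9912
  = 8.9618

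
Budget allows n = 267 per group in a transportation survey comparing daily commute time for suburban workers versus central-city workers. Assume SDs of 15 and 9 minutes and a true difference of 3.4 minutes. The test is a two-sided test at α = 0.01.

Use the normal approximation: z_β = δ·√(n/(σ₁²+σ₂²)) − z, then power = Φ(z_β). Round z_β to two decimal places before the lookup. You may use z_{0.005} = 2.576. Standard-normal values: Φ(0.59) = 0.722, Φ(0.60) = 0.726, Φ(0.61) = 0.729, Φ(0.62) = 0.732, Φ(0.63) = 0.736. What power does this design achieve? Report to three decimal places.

Power ≈ 0.726

z_β = δ·√(n/(σ₁²+σ₂²)) − z_{α/2}
    = 3.4 · √(267/306) − 2.576
    = 3.4 · 0.93410 − 2.576
    = 3.1760 − 2.576 = 0.6000 → 0.60
Power = Φ(0.60) = 0.726.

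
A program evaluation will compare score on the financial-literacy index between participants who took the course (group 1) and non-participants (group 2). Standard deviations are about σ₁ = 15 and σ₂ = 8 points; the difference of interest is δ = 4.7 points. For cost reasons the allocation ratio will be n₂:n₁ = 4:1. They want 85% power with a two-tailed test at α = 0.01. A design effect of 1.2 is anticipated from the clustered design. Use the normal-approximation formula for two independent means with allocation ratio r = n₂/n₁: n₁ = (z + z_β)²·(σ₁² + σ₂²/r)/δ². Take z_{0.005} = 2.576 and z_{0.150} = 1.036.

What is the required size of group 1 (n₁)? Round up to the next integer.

n₁ = 171

n₁ = (z_{α/2} + z_β)² · (σ₁² + σ₂²/r) / δ²
   = (2.576 + 1.036)² · (15² + 8²/4) / 4.7²
   = 13.0465 · (225 + 16) / 22.09
   = 13.0465 · 241 / 22.09
   = 142.34
Design effect: 1.2 × 142.34 = 170.80.
Round up → n₁ = 171; n₂ = r·n₁ = 4 × 171 = 684.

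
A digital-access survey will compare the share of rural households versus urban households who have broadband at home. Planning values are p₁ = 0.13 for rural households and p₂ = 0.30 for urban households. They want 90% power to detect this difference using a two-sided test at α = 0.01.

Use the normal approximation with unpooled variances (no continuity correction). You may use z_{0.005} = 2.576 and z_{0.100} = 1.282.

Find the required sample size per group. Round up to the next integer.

n = 167 per group

n = (z_{α/2} + z_β)² · [p₁(1−p₁) + p₂(1−p₂)] / (p₁ − p₂)²
  = (2.576 + 1.282)² · (0.13·0.87 + 0.30·0.70) / (-0.17)²
  = (3.858)² · (0.1131 + 0.2100) / 0.0289
  = 14.8842 · 0.3231 / 0.0289
  = 166.40
Round up → n = 167 per group.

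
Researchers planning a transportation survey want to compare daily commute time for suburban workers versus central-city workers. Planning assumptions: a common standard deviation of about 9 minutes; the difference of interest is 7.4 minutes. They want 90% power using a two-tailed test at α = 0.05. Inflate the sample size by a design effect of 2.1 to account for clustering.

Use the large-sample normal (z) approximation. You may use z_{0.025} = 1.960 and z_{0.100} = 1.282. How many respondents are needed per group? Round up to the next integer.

n = (z_{α/2} + z_β)² · (σ₁² + σ₂²) / δ²
  = (1.960 + 1.282)² · (2·9² = 162) / 7.4²
  = 10.5106 · 162 / 54.76
  = 31.09
Design effect: 2.1 × 31.09 = 65.30.
Round up → n = 66 per group.

n = 66 per group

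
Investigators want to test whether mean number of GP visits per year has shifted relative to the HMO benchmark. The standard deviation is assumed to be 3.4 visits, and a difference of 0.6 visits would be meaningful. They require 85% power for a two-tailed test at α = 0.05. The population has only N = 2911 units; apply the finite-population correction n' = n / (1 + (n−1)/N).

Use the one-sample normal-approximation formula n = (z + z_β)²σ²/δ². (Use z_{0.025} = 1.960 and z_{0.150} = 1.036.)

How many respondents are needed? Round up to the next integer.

n = (z_{α/2} + z_β)² · σ² / δ²
  = (1.960 + 1.036)² · 3.4² / 0.6²
  = 8.9760 · 11.56 / 0.36
  = 288.23
Finite-population correction (N = 2911): 288.23 / (1 + (288.23 − 1)/2911) = 262.34.
Round up → n = 263.

n = 263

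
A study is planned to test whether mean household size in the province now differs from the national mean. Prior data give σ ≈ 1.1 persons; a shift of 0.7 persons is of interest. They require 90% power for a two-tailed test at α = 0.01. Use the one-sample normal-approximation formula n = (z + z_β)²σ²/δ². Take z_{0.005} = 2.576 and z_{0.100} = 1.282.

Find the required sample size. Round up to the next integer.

n = 37

n = (z_{α/2} + z_β)² · σ² / δ²
  = (2.576 + 1.282)² · 1.1² / 0.7²
  = 14.8842 · 1.21 / 0.49
  = 36.75
Round up → n = 37.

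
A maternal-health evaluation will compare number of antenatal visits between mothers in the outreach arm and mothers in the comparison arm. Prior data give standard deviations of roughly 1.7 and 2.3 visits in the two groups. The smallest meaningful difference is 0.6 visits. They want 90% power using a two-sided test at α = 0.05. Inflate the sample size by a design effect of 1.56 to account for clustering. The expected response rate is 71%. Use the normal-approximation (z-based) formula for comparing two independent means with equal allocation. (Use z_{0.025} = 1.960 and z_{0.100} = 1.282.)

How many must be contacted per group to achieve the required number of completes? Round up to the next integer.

n = (z_{α/2} + z_β)² · (σ₁² + σ₂²) / δ²
  = (1.960 + 1.282)² · (1.7² + 2.3² = 8.18) / 0.6²
  = 10.5106 · 8.18 / 0.36
  = 238.82
Design effect: 1.56 × 238.82 = 372.56.
Adjust for 71% response: 372.56 / 0.71 = 524.74.
Round up → n = 525 per group.

n = 525 per group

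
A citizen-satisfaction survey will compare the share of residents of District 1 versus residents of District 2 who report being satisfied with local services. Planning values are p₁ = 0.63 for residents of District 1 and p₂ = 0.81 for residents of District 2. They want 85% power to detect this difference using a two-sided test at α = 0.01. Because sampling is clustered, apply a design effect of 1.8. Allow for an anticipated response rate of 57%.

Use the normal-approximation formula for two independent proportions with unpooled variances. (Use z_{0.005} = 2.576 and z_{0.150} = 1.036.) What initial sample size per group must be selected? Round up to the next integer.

n = (z_{α/2} + z_β)² · [p₁(1−p₁) + p₂(1−p₂)] / (p₁ − p₂)²
  = (2.576 + 1.036)² · (0.63·0.37 + 0.81·0.19) / (-0.18)²
  = (3.612)² · (0.2331 + 0.1539) / 0.0324
  = 13.0465 · 0.3870 / 0.0324
  = 155.83
Design effect: 1.8 × 155.83 = 280.50.
Adjust for 57% response: 280.50 / 0.57 = 492.11.
Round up → n = 493 per group.

n = 493 per group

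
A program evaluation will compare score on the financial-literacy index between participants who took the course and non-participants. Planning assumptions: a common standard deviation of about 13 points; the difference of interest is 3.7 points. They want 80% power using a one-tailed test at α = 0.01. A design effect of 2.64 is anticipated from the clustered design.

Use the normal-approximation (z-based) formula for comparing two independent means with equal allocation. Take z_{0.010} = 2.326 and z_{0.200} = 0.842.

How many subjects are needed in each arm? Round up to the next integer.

n = (z_α + z_β)² · (σ₁² + σ₂²) / δ²
  = (2.326 + 0.842)² · (2·13² = 338) / 3.7²
  = 10.0362 · 338 / 13.69
  = 247.79
Design effect: 2.64 × 247.79 = 654.17.
Round up → n = 655 per group.

n = 655 per group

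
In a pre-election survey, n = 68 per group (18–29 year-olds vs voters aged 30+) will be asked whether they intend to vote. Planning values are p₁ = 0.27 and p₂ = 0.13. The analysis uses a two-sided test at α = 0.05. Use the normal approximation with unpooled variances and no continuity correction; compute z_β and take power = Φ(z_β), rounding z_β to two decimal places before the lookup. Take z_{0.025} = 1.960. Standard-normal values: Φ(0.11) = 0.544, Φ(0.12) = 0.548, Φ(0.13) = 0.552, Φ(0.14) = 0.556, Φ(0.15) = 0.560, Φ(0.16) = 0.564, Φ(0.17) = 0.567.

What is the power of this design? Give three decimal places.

z_β = |p₁−p₂|·√(n/[p₁q₁+p₂q₂]) − z_{α/2}
    = 0.14 · √(68/0.3102) − 1.960
    = 0.14 · 14.8059 − 1.960
    = 2.0728 − 1.960 = 0.1128 → 0.11
Power = Φ(0.11) = 0.544.

Power ≈ 0.544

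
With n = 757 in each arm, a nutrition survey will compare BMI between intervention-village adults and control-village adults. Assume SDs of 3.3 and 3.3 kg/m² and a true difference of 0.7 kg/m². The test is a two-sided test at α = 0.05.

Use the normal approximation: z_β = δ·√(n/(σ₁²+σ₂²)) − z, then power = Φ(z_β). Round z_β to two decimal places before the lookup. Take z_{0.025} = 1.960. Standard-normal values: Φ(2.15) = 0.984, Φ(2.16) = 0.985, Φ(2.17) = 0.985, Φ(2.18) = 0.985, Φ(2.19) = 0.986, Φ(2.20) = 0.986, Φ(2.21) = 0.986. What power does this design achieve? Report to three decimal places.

z_β = δ·√(n/(σ₁²+σ₂²)) − z_{α/2}
    = 0.7 · √(757/21.78) − 1.960
    = 0.7 · 5.89548 − 1.960
    = 4.1268 − 1.960 = 2.1668 → 2.17
Power = Φ(2.17) = 0.985.

Power ≈ 0.985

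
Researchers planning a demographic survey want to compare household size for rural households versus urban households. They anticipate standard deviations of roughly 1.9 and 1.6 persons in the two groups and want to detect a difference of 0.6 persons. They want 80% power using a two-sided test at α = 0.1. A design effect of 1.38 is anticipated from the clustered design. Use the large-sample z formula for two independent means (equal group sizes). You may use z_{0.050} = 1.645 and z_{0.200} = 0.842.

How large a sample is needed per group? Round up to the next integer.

n = (z_{α/2} + z_β)² · (σ₁² + σ₂²) / δ²
  = (1.645 + 0.842)² · (1.9² + 1.6² = 6.17) / 0.6²
  = 6.1852 · 6.17 / 0.36
  = 106.01
Design effect: 1.38 × 106.01 = 146.29.
Round up → n = 147 per group.

n = 147 per group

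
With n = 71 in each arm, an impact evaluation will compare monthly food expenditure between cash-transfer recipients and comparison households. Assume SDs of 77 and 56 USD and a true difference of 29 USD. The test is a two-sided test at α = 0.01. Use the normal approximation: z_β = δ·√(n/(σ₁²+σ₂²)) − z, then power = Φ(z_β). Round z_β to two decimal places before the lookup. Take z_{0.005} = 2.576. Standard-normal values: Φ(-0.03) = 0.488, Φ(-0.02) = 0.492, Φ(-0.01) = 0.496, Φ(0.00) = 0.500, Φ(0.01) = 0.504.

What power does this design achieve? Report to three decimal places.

Power ≈ 0.496

z_β = δ·√(n/(σ₁²+σ₂²)) − z_{α/2}
    = 29 · √(71/9065) − 2.576
    = 29 · 0.08850 − 2.576
    = 2.5665 − 2.576 = -0.0095 → -0.01
Power = Φ(-0.01) = 0.496.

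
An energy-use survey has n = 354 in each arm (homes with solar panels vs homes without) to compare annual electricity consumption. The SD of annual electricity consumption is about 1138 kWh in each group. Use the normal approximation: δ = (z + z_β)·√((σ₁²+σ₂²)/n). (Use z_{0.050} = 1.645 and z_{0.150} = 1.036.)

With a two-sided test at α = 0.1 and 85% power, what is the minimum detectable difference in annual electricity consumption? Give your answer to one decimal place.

δ = (z_{α/2} + z_β) · √((σ₁²+σ₂²)/n)
  = (1.645 + 1.036) · √(2590088/354)
  = 2.681 · √7316.6
  = 2.681 · 85.5373
  = 229.3255

Minimum detectable difference ≈ 229.3 kWh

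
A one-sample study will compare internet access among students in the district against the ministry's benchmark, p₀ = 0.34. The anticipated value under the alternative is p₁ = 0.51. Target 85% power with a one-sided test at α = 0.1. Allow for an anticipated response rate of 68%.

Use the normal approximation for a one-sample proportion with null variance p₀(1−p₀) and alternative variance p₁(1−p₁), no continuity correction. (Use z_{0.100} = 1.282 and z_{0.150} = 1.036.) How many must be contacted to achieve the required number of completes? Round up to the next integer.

n = 65

n = [z_α·√(p₀q₀) + z_β·√(p₁q₁)]² / (p₁ − p₀)²
  = [1.282·√(0.34·0.66) + 1.036·√(0.51·0.49)]² / (0.17)²
  = [1.282·0.4737 + 1.036·0.4999]² / 0.0289
  = [1.1252]² / 0.0289
  = 43.81
Adjust for 68% response: 43.81 / 0.68 = 64.42.
Round up → n = 65.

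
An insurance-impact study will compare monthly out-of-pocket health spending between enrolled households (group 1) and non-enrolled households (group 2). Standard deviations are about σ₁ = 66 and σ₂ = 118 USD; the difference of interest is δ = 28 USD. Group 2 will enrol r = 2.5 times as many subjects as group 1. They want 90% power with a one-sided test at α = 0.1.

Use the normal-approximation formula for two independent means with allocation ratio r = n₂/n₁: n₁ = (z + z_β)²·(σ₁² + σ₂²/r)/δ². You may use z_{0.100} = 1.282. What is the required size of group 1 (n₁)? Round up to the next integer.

n₁ = 84

n₁ = (z_α + z_β)² · (σ₁² + σ₂²/r) / δ²
   = (1.282 + 1.282)² · (66² + 118²/2.5) / 28²
   = 6.5741 · (4356 + 5569.6) / 784
   = 6.5741 · 9925.6 / 784
   = 83.23
Round up → n₁ = 84; n₂ = r·n₁ = 2.5 × 84 = 210.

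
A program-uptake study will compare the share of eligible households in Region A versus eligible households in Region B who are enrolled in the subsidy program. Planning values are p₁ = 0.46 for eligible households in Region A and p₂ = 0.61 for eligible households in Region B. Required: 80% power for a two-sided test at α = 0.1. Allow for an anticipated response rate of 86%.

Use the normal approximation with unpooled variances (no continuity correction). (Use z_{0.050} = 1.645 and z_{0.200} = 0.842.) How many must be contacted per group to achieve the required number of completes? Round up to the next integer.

n = (z_{α/2} + z_β)² · [p₁(1−p₁) + p₂(1−p₂)] / (p₁ − p₂)²
  = (1.645 + 0.842)² · (0.46·0.54 + 0.61·0.39) / (-0.15)²
  = (2.487)² · (0.2484 + 0.2379) / 0.0225
  = 6.1852 · 0.4863 / 0.0225
  = 133.68
Adjust for 86% response: 133.68 / 0.86 = 155.44.
Round up → n = 156 per group.

n = 156 per group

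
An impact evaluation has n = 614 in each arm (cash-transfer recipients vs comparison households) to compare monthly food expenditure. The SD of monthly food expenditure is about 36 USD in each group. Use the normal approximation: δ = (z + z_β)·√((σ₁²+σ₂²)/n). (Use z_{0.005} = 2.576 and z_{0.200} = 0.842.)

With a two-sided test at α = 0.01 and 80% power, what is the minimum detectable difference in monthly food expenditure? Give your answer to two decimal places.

Minimum detectable difference ≈ 7.02 USD

δ = (z_{α/2} + z_β) · √((σ₁²+σ₂²)/n)
  = (2.576 + 0.842) · √(2592/614)
  = 3.418 · √4.2215
  = 3.418 · 2.0546
  = 7.0227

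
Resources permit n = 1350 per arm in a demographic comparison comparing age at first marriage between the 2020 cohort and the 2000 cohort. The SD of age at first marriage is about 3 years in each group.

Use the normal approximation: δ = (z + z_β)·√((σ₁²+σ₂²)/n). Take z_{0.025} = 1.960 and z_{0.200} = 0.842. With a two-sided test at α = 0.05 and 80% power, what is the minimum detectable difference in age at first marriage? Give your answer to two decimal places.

Minimum detectable difference ≈ 0.32 years

δ = (z_{α/2} + z_β) · √((σ₁²+σ₂²)/n)
  = (1.960 + 0.842) · √(18/1350)
  = 2.802 · √0.01333
  = 2.802 · 0.1155
  = 0.3235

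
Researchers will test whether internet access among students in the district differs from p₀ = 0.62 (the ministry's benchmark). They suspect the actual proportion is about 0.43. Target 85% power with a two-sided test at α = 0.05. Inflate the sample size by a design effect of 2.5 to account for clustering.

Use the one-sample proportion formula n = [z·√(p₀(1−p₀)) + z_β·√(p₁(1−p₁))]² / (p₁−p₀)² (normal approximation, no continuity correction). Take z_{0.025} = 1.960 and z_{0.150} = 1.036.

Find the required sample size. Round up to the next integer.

n = [z_{α/2}·√(p₀q₀) + z_β·√(p₁q₁)]² / (p₁ − p₀)²
  = [1.960·√(0.62·0.38) + 1.036·√(0.43·0.57)]² / (-0.19)²
  = [1.960·0.4854 + 1.036·0.4951]² / 0.0361
  = [1.4643]² / 0.0361
  = 59.39
Design effect: 2.5 × 59.39 = 148.48.
Round up → n = 149.

n = 149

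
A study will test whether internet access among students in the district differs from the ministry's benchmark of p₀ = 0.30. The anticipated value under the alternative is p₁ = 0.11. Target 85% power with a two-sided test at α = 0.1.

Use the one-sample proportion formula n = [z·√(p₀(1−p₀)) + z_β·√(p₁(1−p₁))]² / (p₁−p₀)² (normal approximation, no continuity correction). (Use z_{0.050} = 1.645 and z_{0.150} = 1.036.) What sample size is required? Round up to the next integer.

n = [z_{α/2}·√(p₀q₀) + z_β·√(p₁q₁)]² / (p₁ − p₀)²
  = [1.645·√(0.30·0.70) + 1.036·√(0.11·0.89)]² / (-0.19)²
  = [1.645·0.4583 + 1.036·0.3129]² / 0.0361
  = [1.0780]² / 0.0361
  = 32.19
Round up → n = 33.

n = 33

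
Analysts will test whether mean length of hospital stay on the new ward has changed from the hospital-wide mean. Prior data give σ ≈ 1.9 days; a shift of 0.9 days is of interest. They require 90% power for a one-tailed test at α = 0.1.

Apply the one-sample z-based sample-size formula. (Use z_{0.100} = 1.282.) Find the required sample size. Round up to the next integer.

n = 30

n = (z_α + z_β)² · σ² / δ²
  = (1.282 + 1.282)² · 1.9² / 0.9²
  = 6.5741 · 3.61 / 0.81
  = 29.30
Round up → n = 30.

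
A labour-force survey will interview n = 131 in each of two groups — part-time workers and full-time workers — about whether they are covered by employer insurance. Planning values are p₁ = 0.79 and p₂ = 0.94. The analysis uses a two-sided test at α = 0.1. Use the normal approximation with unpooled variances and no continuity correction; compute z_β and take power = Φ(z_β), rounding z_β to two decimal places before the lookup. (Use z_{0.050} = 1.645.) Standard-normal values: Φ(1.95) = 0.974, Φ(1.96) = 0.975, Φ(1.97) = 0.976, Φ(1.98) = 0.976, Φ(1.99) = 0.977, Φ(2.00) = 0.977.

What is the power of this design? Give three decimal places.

z_β = |p₁−p₂|·√(n/[p₁q₁+p₂q₂]) − z_{α/2}
    = 0.15 · √(131/0.2223) − 1.645
    = 0.15 · 24.2754 − 1.645
    = 3.6413 − 1.645 = 1.9963 → 2.00
Power = Φ(2.00) = 0.977.

Power ≈ 0.977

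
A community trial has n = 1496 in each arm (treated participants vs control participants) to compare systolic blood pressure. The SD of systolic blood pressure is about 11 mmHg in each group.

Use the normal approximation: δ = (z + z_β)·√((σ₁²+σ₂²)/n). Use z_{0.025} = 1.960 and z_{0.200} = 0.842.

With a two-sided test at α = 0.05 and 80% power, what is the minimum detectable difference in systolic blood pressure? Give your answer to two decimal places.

Minimum detectable difference ≈ 1.13 mmHg

δ = (z_{α/2} + z_β) · √((σ₁²+σ₂²)/n)
  = (1.960 + 0.842) · √(242/1496)
  = 2.802 · √0.16176
  = 2.802 · 0.4022
  = 1.1270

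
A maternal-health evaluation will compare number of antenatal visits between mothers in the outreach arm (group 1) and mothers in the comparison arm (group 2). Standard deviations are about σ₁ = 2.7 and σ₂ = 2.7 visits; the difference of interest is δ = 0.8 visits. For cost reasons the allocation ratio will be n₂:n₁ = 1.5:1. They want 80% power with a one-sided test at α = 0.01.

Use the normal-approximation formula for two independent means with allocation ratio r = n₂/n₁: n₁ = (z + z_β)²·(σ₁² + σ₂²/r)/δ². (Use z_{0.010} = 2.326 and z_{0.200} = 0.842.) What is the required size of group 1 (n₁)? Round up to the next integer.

n₁ = 191

n₁ = (z_α + z_β)² · (σ₁² + σ₂²/r) / δ²
   = (2.326 + 0.842)² · (2.7² + 2.7²/1.5) / 0.8²
   = 10.0362 · (7.29 + 4.86) / 0.64
   = 10.0362 · 12.15 / 0.64
   = 190.53
Round up → n₁ = 191; n₂ = r·n₁ = 1.5 × 191 = 287.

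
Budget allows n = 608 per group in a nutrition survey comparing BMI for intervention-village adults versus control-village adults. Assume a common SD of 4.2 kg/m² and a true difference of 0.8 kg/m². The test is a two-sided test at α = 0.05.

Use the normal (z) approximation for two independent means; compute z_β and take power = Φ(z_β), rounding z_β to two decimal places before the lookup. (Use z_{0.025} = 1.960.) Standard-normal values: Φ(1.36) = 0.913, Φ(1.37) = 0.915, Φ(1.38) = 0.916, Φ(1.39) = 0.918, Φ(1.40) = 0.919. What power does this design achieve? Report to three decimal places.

z_β = δ·√(n/(σ₁²+σ₂²)) − z_{α/2}
    = 0.8 · √(608/35.28) − 1.960
    = 0.8 · 4.15133 − 1.960
    = 3.3211 − 1.960 = 1.3611 → 1.36
Power = Φ(1.36) = 0.913.

Power ≈ 0.913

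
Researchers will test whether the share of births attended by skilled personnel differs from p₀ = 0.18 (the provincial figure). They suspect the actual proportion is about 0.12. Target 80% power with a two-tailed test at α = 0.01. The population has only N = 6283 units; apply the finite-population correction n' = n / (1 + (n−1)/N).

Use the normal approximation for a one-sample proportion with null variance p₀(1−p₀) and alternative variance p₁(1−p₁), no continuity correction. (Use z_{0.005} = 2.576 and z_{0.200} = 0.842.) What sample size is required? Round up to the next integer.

n = 415

n = [z_{α/2}·√(p₀q₀) + z_β·√(p₁q₁)]² / (p₁ − p₀)²
  = [2.576·√(0.18·0.82) + 0.842·√(0.12·0.88)]² / (-0.06)²
  = [2.576·0.3842 + 0.842·0.3250]² / 0.0036
  = [1.2633]² / 0.0036
  = 443.30
Finite-population correction (N = 6283): 443.30 / (1 + (443.30 − 1)/6283) = 414.15.
Round up → n = 415.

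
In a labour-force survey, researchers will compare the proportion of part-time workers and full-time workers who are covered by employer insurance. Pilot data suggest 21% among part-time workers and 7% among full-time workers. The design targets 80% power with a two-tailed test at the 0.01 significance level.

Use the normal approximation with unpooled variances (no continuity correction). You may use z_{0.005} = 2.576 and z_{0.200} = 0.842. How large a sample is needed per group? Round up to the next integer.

n = (z_{α/2} + z_β)² · [p₁(1−p₁) + p₂(1−p₂)] / (p₁ − p₂)²
  = (2.576 + 0.842)² · (0.21·0.79 + 0.07·0.93) / (0.14)²
  = (3.418)² · (0.1659 + 0.0651) / 0.0196
  = 11.6827 · 0.2310 / 0.0196
  = 137.69
Round up → n = 138 per group.

n = 138 per group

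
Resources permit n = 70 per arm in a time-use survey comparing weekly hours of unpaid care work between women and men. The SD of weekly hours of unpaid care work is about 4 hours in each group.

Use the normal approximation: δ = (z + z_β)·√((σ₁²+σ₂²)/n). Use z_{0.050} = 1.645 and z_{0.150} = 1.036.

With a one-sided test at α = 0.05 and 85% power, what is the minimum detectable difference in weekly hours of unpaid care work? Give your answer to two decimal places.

δ = (z_α + z_β) · √((σ₁²+σ₂²)/n)
  = (1.645 + 1.036) · √(32/70)
  = 2.681 · √0.45714
  = 2.681 · 0.6761
  = 1.8127

Minimum detectable difference ≈ 1.81 hours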